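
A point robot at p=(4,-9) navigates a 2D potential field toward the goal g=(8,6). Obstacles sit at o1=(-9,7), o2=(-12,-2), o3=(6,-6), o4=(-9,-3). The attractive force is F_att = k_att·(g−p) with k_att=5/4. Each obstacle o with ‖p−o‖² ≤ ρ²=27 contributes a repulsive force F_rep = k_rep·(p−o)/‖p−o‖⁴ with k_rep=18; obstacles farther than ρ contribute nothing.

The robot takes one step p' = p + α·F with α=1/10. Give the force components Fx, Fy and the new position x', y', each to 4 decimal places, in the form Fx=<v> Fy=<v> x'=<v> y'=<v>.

Fx=4.7870 Fy=18.4305 x'=4.4787 y'=-7.1570

F_att = 5/4·(g−p) = 5/4·(4,15) = (5.0000,18.7500)
o1: d²=425 > ρ²=27 → inactive
o2: d²=305 > ρ²=27 → inactive
o3: d²=13 ≤ ρ²=27; F_rep = 18·(-2,-3)/13² = (-0.2130,-0.3195)
o4: d²=205 > ρ²=27 → inactive
F = F_att + ΣF_rep = (4.7870,18.4305)
p' = p + 1/10·F = (4.4787,-7.1570)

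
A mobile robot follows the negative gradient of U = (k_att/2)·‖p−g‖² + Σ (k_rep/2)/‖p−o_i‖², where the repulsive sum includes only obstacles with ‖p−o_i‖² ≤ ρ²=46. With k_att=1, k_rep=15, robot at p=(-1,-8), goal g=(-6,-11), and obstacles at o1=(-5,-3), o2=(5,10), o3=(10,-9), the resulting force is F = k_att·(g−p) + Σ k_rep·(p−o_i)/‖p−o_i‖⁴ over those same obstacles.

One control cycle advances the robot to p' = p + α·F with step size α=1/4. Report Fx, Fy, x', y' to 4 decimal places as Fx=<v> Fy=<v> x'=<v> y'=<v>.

F_att = 1·(g−p) = 1·(-5,-3) = (-5.0000,-3.0000)
o1: d²=41 ≤ ρ²=46; F_rep = 15·(4,-5)/41² = (0.0357,-0.0446)
o2: d²=360 > ρ²=46 → inactive
o3: d²=122 > ρ²=46 → inactive
F = F_att + ΣF_rep = (-4.9643,-3.0446)
p' = p + 1/4·F = (-2.2411,-8.7612)

Fx=-4.9643 Fy=-3.0446 x'=-2.2411 y'=-8.7612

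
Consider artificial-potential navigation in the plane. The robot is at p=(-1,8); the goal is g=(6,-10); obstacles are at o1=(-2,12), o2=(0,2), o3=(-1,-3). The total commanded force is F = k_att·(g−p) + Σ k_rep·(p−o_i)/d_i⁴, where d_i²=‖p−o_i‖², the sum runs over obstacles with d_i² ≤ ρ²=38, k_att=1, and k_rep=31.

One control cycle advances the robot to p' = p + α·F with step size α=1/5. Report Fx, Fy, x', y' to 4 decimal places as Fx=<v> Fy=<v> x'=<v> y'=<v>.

F_att = 1·(g−p) = 1·(7,-18) = (7.0000,-18.0000)
o1: d²=17 ≤ ρ²=38; F_rep = 31·(1,-4)/17² = (0.1073,-0.4291)
o2: d²=37 ≤ ρ²=38; F_rep = 31·(-1,6)/37² = (-0.0226,0.1359)
o3: d²=121 > ρ²=38 → inactive
F = F_att + ΣF_rep = (7.0846,-18.2932)
p' = p + 1/5·F = (0.4169,4.3414)

Fx=7.0846 Fy=-18.2932 x'=0.4169 y'=4.3414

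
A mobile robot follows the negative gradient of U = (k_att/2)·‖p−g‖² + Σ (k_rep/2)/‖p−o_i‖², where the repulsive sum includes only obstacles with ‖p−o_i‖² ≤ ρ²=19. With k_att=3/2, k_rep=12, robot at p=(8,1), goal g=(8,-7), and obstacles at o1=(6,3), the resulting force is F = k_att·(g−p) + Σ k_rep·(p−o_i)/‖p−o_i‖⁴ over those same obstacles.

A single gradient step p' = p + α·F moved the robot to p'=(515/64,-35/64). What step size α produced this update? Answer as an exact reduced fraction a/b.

F_att = 3/2·(g−p) = 3/2·(0,-8) = (0.0000,-12.0000)
o1: d²=8 ≤ ρ²=19; F_rep = 12·(2,-2)/8² = (0.3750,-0.3750)
F = F_att + ΣF_rep = (0.3750,-12.3750)
Δp = p'−p = (0.0469,-1.5469); α = Δx/Fx = (3/64) / (3/8) = 1/8
check: Δy/Fy = (-99/64) / (-99/8) = 1/8 ✓

α = 1/8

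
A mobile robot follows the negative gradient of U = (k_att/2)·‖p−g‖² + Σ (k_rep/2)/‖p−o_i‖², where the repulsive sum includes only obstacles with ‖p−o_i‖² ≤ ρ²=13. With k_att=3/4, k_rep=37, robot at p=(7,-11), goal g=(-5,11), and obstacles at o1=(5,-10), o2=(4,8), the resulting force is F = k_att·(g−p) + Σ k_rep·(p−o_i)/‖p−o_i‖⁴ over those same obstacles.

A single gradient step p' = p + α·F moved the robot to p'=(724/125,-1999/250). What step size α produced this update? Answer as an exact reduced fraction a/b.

F_att = 3/4·(g−p) = 3/4·(-12,22) = (-9.0000,16.5000)
o1: d²=5 ≤ ρ²=13; F_rep = 37·(2,-1)/5² = (2.9600,-1.4800)
o2: d²=370 > ρ²=13 → inactive
F = F_att + ΣF_rep = (-6.0400,15.0200)
Δp = p'−p = (-1.2080,3.0040); α = Δx/Fx = (-151/125) / (-151/25) = 1/5
check: Δy/Fy = (751/250) / (751/50) = 1/5 ✓

α = 1/5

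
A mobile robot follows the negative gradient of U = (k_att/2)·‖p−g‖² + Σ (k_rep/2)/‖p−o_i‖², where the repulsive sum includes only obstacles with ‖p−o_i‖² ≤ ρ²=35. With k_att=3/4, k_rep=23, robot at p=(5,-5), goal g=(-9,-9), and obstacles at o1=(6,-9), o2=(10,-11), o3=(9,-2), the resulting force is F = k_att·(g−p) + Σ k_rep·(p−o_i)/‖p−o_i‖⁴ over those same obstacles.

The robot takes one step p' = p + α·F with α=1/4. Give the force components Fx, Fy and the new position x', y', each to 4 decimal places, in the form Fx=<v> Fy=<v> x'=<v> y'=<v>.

Fx=-10.7268 Fy=-2.7921 x'=2.3183 y'=-5.6980

F_att = 3/4·(g−p) = 3/4·(-14,-4) = (-10.5000,-3.0000)
o1: d²=17 ≤ ρ²=35; F_rep = 23·(-1,4)/17² = (-0.0796,0.3183)
o2: d²=61 > ρ²=35 → inactive
o3: d²=25 ≤ ρ²=35; F_rep = 23·(-4,-3)/25² = (-0.1472,-0.1104)
F = F_att + ΣF_rep = (-10.7268,-2.7921)
p' = p + 1/4·F = (2.3183,-5.6980)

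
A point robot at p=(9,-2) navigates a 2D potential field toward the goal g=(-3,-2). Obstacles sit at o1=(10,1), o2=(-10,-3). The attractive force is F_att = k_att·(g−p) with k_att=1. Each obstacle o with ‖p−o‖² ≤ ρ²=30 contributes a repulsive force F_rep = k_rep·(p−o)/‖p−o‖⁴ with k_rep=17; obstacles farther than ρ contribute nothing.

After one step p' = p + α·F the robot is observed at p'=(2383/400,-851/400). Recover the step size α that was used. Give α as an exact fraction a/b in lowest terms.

α = 1/4

F_att = 1·(g−p) = 1·(-12,0) = (-12.0000,0.0000)
o1: d²=10 ≤ ρ²=30; F_rep = 17·(-1,-3)/10² = (-0.1700,-0.5100)
o2: d²=362 > ρ²=30 → inactive
F = F_att + ΣF_rep = (-12.1700,-0.5100)
Δp = p'−p = (-3.0425,-0.1275); α = Δx/Fx = (-1217/400) / (-1217/100) = 1/4
check: Δy/Fy = (-51/400) / (-51/100) = 1/4 ✓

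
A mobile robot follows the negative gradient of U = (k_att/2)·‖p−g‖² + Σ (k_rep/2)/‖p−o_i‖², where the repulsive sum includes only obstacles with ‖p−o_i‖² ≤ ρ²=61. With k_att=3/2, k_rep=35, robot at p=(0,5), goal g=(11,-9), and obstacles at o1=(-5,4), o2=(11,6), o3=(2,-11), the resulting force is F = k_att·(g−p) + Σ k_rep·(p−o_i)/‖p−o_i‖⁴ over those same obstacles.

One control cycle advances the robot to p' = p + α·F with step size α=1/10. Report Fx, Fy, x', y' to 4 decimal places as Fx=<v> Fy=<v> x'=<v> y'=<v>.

Fx=16.7589 Fy=-20.9482 x'=1.6759 y'=2.9052

F_att = 3/2·(g−p) = 3/2·(11,-14) = (16.5000,-21.0000)
o1: d²=26 ≤ ρ²=61; F_rep = 35·(5,1)/26² = (0.2589,0.0518)
o2: d²=122 > ρ²=61 → inactive
o3: d²=260 > ρ²=61 → inactive
F = F_att + ΣF_rep = (16.7589,-20.9482)
p' = p + 1/10·F = (1.6759,2.9052)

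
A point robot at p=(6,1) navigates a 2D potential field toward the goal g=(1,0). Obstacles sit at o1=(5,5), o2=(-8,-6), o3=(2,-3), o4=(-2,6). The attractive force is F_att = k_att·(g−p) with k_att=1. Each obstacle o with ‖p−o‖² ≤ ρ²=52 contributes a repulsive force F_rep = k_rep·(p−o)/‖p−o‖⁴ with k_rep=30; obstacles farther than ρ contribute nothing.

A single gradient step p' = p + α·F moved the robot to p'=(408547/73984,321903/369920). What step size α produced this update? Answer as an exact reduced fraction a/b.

α = 1/10

F_att = 1·(g−p) = 1·(-5,-1) = (-5.0000,-1.0000)
o1: d²=17 ≤ ρ²=52; F_rep = 30·(1,-4)/17² = (0.1038,-0.4152)
o2: d²=245 > ρ²=52 → inactive
o3: d²=32 ≤ ρ²=52; F_rep = 30·(4,4)/32² = (0.1172,0.1172)
o4: d²=89 > ρ²=52 → inactive
F = F_att + ΣF_rep = (-4.7790,-1.2980)
Δp = p'−p = (-0.4779,-0.1298); α = Δx/Fx = (-35357/73984) / (-176785/36992) = 1/10
check: Δy/Fy = (-48017/369920) / (-48017/36992) = 1/10 ✓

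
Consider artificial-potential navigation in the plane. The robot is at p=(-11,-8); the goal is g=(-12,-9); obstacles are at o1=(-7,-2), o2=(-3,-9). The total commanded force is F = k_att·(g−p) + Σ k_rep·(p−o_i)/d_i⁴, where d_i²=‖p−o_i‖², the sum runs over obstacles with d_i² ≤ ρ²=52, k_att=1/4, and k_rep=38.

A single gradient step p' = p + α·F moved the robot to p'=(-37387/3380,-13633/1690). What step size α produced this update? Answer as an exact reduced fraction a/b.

F_att = 1/4·(g−p) = 1/4·(-1,-1) = (-0.2500,-0.2500)
o1: d²=52 ≤ ρ²=52; F_rep = 38·(-4,-6)/52² = (-0.0562,-0.0843)
o2: d²=65 > ρ²=52 → inactive
F = F_att + ΣF_rep = (-0.3062,-0.3343)
Δp = p'−p = (-0.0612,-0.0669); α = Δx/Fx = (-207/3380) / (-207/676) = 1/5
check: Δy/Fy = (-113/1690) / (-113/338) = 1/5 ✓

α = 1/5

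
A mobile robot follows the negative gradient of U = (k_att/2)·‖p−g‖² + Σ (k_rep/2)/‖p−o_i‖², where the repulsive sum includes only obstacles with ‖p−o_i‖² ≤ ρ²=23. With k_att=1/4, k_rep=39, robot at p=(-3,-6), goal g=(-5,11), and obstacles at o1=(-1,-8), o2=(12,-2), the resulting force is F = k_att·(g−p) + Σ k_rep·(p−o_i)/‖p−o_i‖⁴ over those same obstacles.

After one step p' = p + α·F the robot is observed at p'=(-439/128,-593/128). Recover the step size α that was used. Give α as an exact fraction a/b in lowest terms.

F_att = 1/4·(g−p) = 1/4·(-2,17) = (-0.5000,4.2500)
o1: d²=8 ≤ ρ²=23; F_rep = 39·(-2,2)/8² = (-1.2188,1.2188)
o2: d²=241 > ρ²=23 → inactive
F = F_att + ΣF_rep = (-1.7188,5.4688)
Δp = p'−p = (-0.4297,1.3672); α = Δx/Fx = (-55/128) / (-55/32) = 1/4
check: Δy/Fy = (175/128) / (175/32) = 1/4 ✓

α = 1/4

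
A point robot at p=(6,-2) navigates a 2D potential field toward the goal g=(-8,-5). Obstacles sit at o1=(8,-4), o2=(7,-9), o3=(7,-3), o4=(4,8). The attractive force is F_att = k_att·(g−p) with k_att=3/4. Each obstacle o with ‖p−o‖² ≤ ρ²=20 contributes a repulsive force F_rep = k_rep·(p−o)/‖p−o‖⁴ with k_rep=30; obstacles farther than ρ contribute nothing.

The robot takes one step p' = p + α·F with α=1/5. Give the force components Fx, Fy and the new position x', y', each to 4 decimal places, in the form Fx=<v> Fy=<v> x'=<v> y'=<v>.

Fx=-18.9375 Fy=6.1875 x'=2.2125 y'=-0.7625

F_att = 3/4·(g−p) = 3/4·(-14,-3) = (-10.5000,-2.2500)
o1: d²=8 ≤ ρ²=20; F_rep = 30·(-2,2)/8² = (-0.9375,0.9375)
o2: d²=50 > ρ²=20 → inactive
o3: d²=2 ≤ ρ²=20; F_rep = 30·(-1,1)/2² = (-7.5000,7.5000)
o4: d²=104 > ρ²=20 → inactive
F = F_att + ΣF_rep = (-18.9375,6.1875)
p' = p + 1/5·F = (2.2125,-0.7625)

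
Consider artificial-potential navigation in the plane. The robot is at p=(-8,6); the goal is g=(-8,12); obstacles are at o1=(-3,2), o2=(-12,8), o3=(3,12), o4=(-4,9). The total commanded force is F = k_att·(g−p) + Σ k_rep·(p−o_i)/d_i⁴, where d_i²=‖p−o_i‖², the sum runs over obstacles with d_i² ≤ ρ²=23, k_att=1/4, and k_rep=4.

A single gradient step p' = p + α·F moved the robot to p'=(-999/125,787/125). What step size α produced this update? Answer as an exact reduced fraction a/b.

α = 1/5

F_att = 1/4·(g−p) = 1/4·(0,6) = (0.0000,1.5000)
o1: d²=41 > ρ²=23 → inactive
o2: d²=20 ≤ ρ²=23; F_rep = 4·(4,-2)/20² = (0.0400,-0.0200)
o3: d²=157 > ρ²=23 → inactive
o4: d²=25 > ρ²=23 → inactive
F = F_att + ΣF_rep = (0.0400,1.4800)
Δp = p'−p = (0.0080,0.2960); α = Δx/Fx = (1/125) / (1/25) = 1/5
check: Δy/Fy = (37/125) / (37/25) = 1/5 ✓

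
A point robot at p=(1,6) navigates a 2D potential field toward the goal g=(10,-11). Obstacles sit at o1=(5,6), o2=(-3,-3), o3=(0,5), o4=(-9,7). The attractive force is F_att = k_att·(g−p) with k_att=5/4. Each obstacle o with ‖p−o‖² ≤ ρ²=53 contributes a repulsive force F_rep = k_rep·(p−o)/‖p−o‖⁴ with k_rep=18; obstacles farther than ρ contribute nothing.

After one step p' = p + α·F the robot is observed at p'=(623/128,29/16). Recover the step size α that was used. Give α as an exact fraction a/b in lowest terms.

F_att = 5/4·(g−p) = 5/4·(9,-17) = (11.2500,-21.2500)
o1: d²=16 ≤ ρ²=53; F_rep = 18·(-4,0)/16² = (-0.2812,0.0000)
o2: d²=97 > ρ²=53 → inactive
o3: d²=2 ≤ ρ²=53; F_rep = 18·(1,1)/2² = (4.5000,4.5000)
o4: d²=101 > ρ²=53 → inactive
F = F_att + ΣF_rep = (15.4688,-16.7500)
Δp = p'−p = (3.8672,-4.1875); α = Δx/Fx = (495/128) / (495/32) = 1/4
check: Δy/Fy = (-67/16) / (-67/4) = 1/4 ✓

α = 1/4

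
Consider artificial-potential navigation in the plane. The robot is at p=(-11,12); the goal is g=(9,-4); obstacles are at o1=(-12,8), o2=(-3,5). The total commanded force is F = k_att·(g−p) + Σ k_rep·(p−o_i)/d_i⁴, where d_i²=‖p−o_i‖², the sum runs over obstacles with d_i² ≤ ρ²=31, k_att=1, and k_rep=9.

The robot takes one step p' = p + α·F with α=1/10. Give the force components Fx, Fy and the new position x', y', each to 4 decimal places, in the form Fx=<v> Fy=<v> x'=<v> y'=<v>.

Fx=20.0311 Fy=-15.8754 x'=-8.9969 y'=10.4125

F_att = 1·(g−p) = 1·(20,-16) = (20.0000,-16.0000)
o1: d²=17 ≤ ρ²=31; F_rep = 9·(1,4)/17² = (0.0311,0.1246)
o2: d²=113 > ρ²=31 → inactive
F = F_att + ΣF_rep = (20.0311,-15.8754)
p' = p + 1/10·F = (-8.9969,10.4125)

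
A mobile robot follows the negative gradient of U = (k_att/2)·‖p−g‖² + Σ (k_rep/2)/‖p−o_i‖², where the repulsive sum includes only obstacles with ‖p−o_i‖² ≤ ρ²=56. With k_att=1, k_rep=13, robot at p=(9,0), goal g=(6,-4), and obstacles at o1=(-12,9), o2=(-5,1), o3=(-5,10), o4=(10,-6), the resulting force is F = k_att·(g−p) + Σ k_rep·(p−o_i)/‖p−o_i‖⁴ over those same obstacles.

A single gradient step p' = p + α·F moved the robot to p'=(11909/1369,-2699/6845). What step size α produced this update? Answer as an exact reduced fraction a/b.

F_att = 1·(g−p) = 1·(-3,-4) = (-3.0000,-4.0000)
o1: d²=522 > ρ²=56 → inactive
o2: d²=197 > ρ²=56 → inactive
o3: d²=296 > ρ²=56 → inactive
o4: d²=37 ≤ ρ²=56; F_rep = 13·(-1,6)/37² = (-0.0095,0.0570)
F = F_att + ΣF_rep = (-3.0095,-3.9430)
Δp = p'−p = (-0.3009,-0.3943); α = Δx/Fx = (-412/1369) / (-4120/1369) = 1/10
check: Δy/Fy = (-2699/6845) / (-5398/1369) = 1/10 ✓

α = 1/10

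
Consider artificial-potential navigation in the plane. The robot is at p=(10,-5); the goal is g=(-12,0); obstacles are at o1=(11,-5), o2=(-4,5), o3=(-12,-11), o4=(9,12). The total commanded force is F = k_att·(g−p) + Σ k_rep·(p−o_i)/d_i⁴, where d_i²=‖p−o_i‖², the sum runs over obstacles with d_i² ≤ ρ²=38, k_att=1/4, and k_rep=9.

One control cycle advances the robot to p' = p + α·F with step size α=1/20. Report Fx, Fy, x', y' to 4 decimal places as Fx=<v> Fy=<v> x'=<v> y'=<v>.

Fx=-14.5000 Fy=1.2500 x'=9.2750 y'=-4.9375

F_att = 1/4·(g−p) = 1/4·(-22,5) = (-5.5000,1.2500)
o1: d²=1 ≤ ρ²=38; F_rep = 9·(-1,0)/1² = (-9.0000,0.0000)
o2: d²=296 > ρ²=38 → inactive
o3: d²=520 > ρ²=38 → inactive
o4: d²=290 > ρ²=38 → inactive
F = F_att + ΣF_rep = (-14.5000,1.2500)
p' = p + 1/20·F = (9.2750,-4.9375)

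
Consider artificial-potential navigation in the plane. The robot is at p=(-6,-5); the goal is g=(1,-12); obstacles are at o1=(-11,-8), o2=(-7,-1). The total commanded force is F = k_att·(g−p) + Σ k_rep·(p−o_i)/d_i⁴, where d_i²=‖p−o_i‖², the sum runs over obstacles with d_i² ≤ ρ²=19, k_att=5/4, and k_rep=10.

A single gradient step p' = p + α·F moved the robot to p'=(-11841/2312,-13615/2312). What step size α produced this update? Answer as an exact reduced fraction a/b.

F_att = 5/4·(g−p) = 5/4·(7,-7) = (8.7500,-8.7500)
o1: d²=34 > ρ²=19 → inactive
o2: d²=17 ≤ ρ²=19; F_rep = 10·(1,-4)/17² = (0.0346,-0.1384)
F = F_att + ΣF_rep = (8.7846,-8.8884)
Δp = p'−p = (0.8785,-0.8888); α = Δx/Fx = (2031/2312) / (10155/1156) = 1/10
check: Δy/Fy = (-2055/2312) / (-10275/1156) = 1/10 ✓

α = 1/10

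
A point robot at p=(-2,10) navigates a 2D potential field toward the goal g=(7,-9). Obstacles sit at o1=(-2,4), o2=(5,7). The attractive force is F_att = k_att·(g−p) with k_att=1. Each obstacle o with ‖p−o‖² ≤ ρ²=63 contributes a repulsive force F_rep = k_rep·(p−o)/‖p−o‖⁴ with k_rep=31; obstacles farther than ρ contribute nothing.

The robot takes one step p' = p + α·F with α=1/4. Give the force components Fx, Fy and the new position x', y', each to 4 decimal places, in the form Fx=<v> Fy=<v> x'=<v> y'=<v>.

Fx=8.9355 Fy=-18.8288 x'=0.2339 y'=5.2928

F_att = 1·(g−p) = 1·(9,-19) = (9.0000,-19.0000)
o1: d²=36 ≤ ρ²=63; F_rep = 31·(0,6)/36² = (0.0000,0.1435)
o2: d²=58 ≤ ρ²=63; F_rep = 31·(-7,3)/58² = (-0.0645,0.0276)
F = F_att + ΣF_rep = (8.9355,-18.8288)
p' = p + 1/4·F = (0.2339,5.2928)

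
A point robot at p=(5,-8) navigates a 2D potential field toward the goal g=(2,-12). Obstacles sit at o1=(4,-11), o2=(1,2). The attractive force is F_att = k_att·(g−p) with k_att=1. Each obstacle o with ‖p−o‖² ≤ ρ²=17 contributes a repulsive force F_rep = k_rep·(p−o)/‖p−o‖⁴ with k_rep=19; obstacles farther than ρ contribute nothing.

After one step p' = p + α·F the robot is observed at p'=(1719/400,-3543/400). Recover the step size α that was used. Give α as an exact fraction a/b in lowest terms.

α = 1/4

F_att = 1·(g−p) = 1·(-3,-4) = (-3.0000,-4.0000)
o1: d²=10 ≤ ρ²=17; F_rep = 19·(1,3)/10² = (0.1900,0.5700)
o2: d²=116 > ρ²=17 → inactive
F = F_att + ΣF_rep = (-2.8100,-3.4300)
Δp = p'−p = (-0.7025,-0.8575); α = Δx/Fx = (-281/400) / (-281/100) = 1/4
check: Δy/Fy = (-343/400) / (-343/100) = 1/4 ✓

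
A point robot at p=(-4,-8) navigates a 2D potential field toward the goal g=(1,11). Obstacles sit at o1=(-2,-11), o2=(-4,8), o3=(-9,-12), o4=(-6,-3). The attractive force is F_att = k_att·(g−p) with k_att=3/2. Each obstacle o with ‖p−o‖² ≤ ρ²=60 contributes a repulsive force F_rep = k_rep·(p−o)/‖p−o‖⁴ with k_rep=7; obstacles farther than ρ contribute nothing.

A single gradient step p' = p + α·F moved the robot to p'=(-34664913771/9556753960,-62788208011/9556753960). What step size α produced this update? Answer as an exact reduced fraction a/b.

F_att = 3/2·(g−p) = 3/2·(5,19) = (7.5000,28.5000)
o1: d²=13 ≤ ρ²=60; F_rep = 7·(-2,3)/13² = (-0.0828,0.1243)
o2: d²=256 > ρ²=60 → inactive
o3: d²=41 ≤ ρ²=60; F_rep = 7·(5,4)/41² = (0.0208,0.0167)
o4: d²=29 ≤ ρ²=60; F_rep = 7·(2,-5)/29² = (0.0166,-0.0416)
F = F_att + ΣF_rep = (7.4546,28.5993)
Δp = p'−p = (0.3727,1.4300); α = Δx/Fx = (3562102069/9556753960) / (3562102069/477837698) = 1/20
check: Δy/Fy = (13665823669/9556753960) / (13665823669/477837698) = 1/20 ✓

α = 1/20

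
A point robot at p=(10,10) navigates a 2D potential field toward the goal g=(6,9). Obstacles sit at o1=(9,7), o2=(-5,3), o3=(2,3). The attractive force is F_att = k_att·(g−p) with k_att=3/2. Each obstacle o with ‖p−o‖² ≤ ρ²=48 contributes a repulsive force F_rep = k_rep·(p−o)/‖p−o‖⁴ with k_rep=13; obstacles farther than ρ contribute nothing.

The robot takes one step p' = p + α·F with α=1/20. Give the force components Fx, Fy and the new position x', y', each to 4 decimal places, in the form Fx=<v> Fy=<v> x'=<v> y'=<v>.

Fx=-5.8700 Fy=-1.1100 x'=9.7065 y'=9.9445

F_att = 3/2·(g−p) = 3/2·(-4,-1) = (-6.0000,-1.5000)
o1: d²=10 ≤ ρ²=48; F_rep = 13·(1,3)/10² = (0.1300,0.3900)
o2: d²=274 > ρ²=48 → inactive
o3: d²=113 > ρ²=48 → inactive
F = F_att + ΣF_rep = (-5.8700,-1.1100)
p' = p + 1/20·F = (9.7065,9.9445)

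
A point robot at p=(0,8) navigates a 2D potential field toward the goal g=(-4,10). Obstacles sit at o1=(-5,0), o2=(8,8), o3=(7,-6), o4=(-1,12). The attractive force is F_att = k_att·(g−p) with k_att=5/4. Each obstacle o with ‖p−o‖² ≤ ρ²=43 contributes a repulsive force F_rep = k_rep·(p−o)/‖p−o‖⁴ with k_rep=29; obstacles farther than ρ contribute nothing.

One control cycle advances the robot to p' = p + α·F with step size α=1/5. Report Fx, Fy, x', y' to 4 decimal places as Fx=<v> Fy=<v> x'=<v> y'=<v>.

Fx=-4.8997 Fy=2.0986 x'=-0.9799 y'=8.4197

F_att = 5/4·(g−p) = 5/4·(-4,2) = (-5.0000,2.5000)
o1: d²=89 > ρ²=43 → inactive
o2: d²=64 > ρ²=43 → inactive
o3: d²=245 > ρ²=43 → inactive
o4: d²=17 ≤ ρ²=43; F_rep = 29·(1,-4)/17² = (0.1003,-0.4014)
F = F_att + ΣF_rep = (-4.8997,2.0986)
p' = p + 1/5·F = (-0.9799,8.4197)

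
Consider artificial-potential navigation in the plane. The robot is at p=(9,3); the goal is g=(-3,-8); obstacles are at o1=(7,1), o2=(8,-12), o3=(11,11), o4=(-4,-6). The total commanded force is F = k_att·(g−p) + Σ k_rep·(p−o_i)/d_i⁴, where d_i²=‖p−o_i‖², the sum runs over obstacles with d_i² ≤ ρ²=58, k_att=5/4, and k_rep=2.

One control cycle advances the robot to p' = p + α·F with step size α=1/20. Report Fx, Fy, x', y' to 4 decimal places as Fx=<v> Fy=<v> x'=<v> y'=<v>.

F_att = 5/4·(g−p) = 5/4·(-12,-11) = (-15.0000,-13.7500)
o1: d²=8 ≤ ρ²=58; F_rep = 2·(2,2)/8² = (0.0625,0.0625)
o2: d²=226 > ρ²=58 → inactive
o3: d²=68 > ρ²=58 → inactive
o4: d²=250 > ρ²=58 → inactive
F = F_att + ΣF_rep = (-14.9375,-13.6875)
p' = p + 1/20·F = (8.2531,2.3156)

Fx=-14.9375 Fy=-13.6875 x'=8.2531 y'=2.3156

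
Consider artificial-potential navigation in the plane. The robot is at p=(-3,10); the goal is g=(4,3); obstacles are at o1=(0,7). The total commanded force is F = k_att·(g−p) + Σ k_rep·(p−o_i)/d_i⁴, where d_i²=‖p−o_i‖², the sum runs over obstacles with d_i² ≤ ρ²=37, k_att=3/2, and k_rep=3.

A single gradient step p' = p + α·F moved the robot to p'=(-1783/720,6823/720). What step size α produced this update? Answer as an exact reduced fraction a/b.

α = 1/20

F_att = 3/2·(g−p) = 3/2·(7,-7) = (10.5000,-10.5000)
o1: d²=18 ≤ ρ²=37; F_rep = 3·(-3,3)/18² = (-0.0278,0.0278)
F = F_att + ΣF_rep = (10.4722,-10.4722)
Δp = p'−p = (0.5236,-0.5236); α = Δx/Fx = (377/720) / (377/36) = 1/20
check: Δy/Fy = (-377/720) / (-377/36) = 1/20 ✓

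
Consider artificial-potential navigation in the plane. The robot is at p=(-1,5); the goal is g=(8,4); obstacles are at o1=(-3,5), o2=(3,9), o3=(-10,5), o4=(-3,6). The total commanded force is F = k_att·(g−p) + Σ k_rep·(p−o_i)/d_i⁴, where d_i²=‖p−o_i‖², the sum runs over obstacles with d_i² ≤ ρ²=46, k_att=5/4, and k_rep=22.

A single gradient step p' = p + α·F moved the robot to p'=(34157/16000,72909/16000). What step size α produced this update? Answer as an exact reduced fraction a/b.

F_att = 5/4·(g−p) = 5/4·(9,-1) = (11.2500,-1.2500)
o1: d²=4 ≤ ρ²=46; F_rep = 22·(2,0)/4² = (2.7500,0.0000)
o2: d²=32 ≤ ρ²=46; F_rep = 22·(-4,-4)/32² = (-0.0859,-0.0859)
o3: d²=81 > ρ²=46 → inactive
o4: d²=5 ≤ ρ²=46; F_rep = 22·(2,-1)/5² = (1.7600,-0.8800)
F = F_att + ΣF_rep = (15.6741,-2.2159)
Δp = p'−p = (3.1348,-0.4432); α = Δx/Fx = (50157/16000) / (50157/3200) = 1/5
check: Δy/Fy = (-7091/16000) / (-7091/3200) = 1/5 ✓

α = 1/5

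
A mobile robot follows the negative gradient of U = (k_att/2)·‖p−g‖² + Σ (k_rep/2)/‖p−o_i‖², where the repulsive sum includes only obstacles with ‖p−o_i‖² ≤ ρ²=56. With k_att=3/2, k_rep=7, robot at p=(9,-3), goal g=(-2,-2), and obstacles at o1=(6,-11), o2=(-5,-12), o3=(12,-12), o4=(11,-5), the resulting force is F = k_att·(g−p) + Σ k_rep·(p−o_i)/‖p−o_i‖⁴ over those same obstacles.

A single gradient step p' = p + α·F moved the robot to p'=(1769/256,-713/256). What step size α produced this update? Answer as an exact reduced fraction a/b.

α = 1/8

F_att = 3/2·(g−p) = 3/2·(-11,1) = (-16.5000,1.5000)
o1: d²=73 > ρ²=56 → inactive
o2: d²=277 > ρ²=56 → inactive
o3: d²=90 > ρ²=56 → inactive
o4: d²=8 ≤ ρ²=56; F_rep = 7·(-2,2)/8² = (-0.2188,0.2188)
F = F_att + ΣF_rep = (-16.7188,1.7188)
Δp = p'−p = (-2.0898,0.2148); α = Δx/Fx = (-535/256) / (-535/32) = 1/8
check: Δy/Fy = (55/256) / (55/32) = 1/8 ✓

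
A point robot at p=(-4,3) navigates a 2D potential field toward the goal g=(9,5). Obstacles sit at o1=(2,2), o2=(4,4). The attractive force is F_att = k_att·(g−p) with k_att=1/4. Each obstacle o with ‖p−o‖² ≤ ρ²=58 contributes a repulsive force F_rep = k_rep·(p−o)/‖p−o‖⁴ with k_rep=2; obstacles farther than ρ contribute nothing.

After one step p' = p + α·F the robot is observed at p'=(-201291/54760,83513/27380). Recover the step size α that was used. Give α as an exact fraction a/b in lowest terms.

α = 1/10

F_att = 1/4·(g−p) = 1/4·(13,2) = (3.2500,0.5000)
o1: d²=37 ≤ ρ²=58; F_rep = 2·(-6,1)/37² = (-0.0088,0.0015)
o2: d²=65 > ρ²=58 → inactive
F = F_att + ΣF_rep = (3.2412,0.5015)
Δp = p'−p = (0.3241,0.0501); α = Δx/Fx = (17749/54760) / (17749/5476) = 1/10
check: Δy/Fy = (1373/27380) / (1373/2738) = 1/10 ✓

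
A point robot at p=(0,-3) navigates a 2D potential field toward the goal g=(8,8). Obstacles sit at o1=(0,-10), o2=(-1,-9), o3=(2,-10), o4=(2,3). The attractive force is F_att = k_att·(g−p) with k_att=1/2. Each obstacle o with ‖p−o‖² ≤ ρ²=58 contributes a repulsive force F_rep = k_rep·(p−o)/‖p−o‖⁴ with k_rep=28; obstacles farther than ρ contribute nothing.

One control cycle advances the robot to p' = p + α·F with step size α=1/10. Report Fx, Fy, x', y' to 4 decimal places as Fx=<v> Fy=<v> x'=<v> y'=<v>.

F_att = 1/2·(g−p) = 1/2·(8,11) = (4.0000,5.5000)
o1: d²=49 ≤ ρ²=58; F_rep = 28·(0,7)/49² = (0.0000,0.0816)
o2: d²=37 ≤ ρ²=58; F_rep = 28·(1,6)/37² = (0.0205,0.1227)
o3: d²=53 ≤ ρ²=58; F_rep = 28·(-2,7)/53² = (-0.0199,0.0698)
o4: d²=40 ≤ ρ²=58; F_rep = 28·(-2,-6)/40² = (-0.0350,-0.1050)
F = F_att + ΣF_rep = (3.9655,5.6691)
p' = p + 1/10·F = (0.3966,-2.4331)

Fx=3.9655 Fy=5.6691 x'=0.3966 y'=-2.4331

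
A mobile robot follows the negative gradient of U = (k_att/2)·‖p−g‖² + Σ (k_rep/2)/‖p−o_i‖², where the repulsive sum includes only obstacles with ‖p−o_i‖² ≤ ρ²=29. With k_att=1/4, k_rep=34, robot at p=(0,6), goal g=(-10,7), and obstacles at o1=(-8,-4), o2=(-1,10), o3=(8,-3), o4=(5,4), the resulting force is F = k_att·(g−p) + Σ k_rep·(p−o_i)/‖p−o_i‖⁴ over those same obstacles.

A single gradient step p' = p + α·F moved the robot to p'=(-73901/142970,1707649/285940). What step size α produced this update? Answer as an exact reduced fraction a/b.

F_att = 1/4·(g−p) = 1/4·(-10,1) = (-2.5000,0.2500)
o1: d²=164 > ρ²=29 → inactive
o2: d²=17 ≤ ρ²=29; F_rep = 34·(1,-4)/17² = (0.1176,-0.4706)
o3: d²=145 > ρ²=29 → inactive
o4: d²=29 ≤ ρ²=29; F_rep = 34·(-5,2)/29² = (-0.2021,0.0809)
F = F_att + ΣF_rep = (-2.5845,-0.1397)
Δp = p'−p = (-0.5169,-0.0279); α = Δx/Fx = (-73901/142970) / (-73901/28594) = 1/5
check: Δy/Fy = (-7991/285940) / (-7991/57188) = 1/5 ✓

α = 1/5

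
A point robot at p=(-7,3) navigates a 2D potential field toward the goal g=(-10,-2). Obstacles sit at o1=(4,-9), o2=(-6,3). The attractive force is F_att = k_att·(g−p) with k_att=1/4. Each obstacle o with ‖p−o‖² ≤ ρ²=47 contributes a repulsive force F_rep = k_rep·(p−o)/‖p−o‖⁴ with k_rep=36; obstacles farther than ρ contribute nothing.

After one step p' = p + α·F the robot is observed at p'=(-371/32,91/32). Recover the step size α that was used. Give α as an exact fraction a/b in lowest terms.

F_att = 1/4·(g−p) = 1/4·(-3,-5) = (-0.7500,-1.2500)
o1: d²=265 > ρ²=47 → inactive
o2: d²=1 ≤ ρ²=47; F_rep = 36·(-1,0)/1² = (-36.0000,0.0000)
F = F_att + ΣF_rep = (-36.7500,-1.2500)
Δp = p'−p = (-4.5938,-0.1562); α = Δx/Fx = (-147/32) / (-147/4) = 1/8
check: Δy/Fy = (-5/32) / (-5/4) = 1/8 ✓

α = 1/8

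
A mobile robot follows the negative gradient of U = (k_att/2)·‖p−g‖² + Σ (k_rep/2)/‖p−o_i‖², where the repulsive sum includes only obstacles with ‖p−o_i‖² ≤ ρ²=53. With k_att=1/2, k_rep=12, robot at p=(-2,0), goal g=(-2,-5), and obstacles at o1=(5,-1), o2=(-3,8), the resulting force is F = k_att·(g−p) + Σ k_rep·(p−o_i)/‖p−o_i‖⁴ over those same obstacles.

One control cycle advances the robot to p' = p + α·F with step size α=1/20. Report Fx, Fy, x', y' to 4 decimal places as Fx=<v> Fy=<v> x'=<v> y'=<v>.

F_att = 1/2·(g−p) = 1/2·(0,-5) = (0.0000,-2.5000)
o1: d²=50 ≤ ρ²=53; F_rep = 12·(-7,1)/50² = (-0.0336,0.0048)
o2: d²=65 > ρ²=53 → inactive
F = F_att + ΣF_rep = (-0.0336,-2.4952)
p' = p + 1/20·F = (-2.0017,-0.1248)

Fx=-0.0336 Fy=-2.4952 x'=-2.0017 y'=-0.1248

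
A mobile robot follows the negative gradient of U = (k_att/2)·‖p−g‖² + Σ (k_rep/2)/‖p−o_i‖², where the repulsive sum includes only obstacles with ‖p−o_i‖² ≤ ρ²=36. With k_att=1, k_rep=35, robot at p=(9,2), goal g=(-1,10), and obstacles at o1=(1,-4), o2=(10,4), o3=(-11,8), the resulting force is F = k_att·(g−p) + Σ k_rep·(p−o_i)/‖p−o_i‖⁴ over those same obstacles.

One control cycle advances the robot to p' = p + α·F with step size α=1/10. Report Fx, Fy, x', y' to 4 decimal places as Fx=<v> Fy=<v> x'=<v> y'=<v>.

F_att = 1·(g−p) = 1·(-10,8) = (-10.0000,8.0000)
o1: d²=100 > ρ²=36 → inactive
o2: d²=5 ≤ ρ²=36; F_rep = 35·(-1,-2)/5² = (-1.4000,-2.8000)
o3: d²=436 > ρ²=36 → inactive
F = F_att + ΣF_rep = (-11.4000,5.2000)
p' = p + 1/10·F = (7.8600,2.5200)

Fx=-11.4000 Fy=5.2000 x'=7.8600 y'=2.5200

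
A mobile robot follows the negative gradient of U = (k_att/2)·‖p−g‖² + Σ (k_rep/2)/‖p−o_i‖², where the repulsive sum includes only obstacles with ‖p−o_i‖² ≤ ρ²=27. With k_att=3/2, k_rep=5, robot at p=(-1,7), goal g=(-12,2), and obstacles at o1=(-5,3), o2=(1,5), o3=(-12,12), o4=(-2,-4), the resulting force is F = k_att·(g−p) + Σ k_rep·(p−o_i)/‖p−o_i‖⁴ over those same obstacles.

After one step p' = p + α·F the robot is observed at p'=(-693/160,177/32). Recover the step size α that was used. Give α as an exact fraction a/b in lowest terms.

α = 1/5

F_att = 3/2·(g−p) = 3/2·(-11,-5) = (-16.5000,-7.5000)
o1: d²=32 > ρ²=27 → inactive
o2: d²=8 ≤ ρ²=27; F_rep = 5·(-2,2)/8² = (-0.1562,0.1562)
o3: d²=146 > ρ²=27 → inactive
o4: d²=122 > ρ²=27 → inactive
F = F_att + ΣF_rep = (-16.6562,-7.3438)
Δp = p'−p = (-3.3312,-1.4688); α = Δx/Fx = (-533/160) / (-533/32) = 1/5
check: Δy/Fy = (-47/32) / (-235/32) = 1/5 ✓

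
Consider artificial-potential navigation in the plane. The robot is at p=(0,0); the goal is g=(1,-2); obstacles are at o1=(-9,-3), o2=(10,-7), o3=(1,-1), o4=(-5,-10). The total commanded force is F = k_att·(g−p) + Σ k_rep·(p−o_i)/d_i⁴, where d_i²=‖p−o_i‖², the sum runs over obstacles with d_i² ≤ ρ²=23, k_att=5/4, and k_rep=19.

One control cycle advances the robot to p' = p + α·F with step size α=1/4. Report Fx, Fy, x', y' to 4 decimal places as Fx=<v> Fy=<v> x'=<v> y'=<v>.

F_att = 5/4·(g−p) = 5/4·(1,-2) = (1.2500,-2.5000)
o1: d²=90 > ρ²=23 → inactive
o2: d²=149 > ρ²=23 → inactive
o3: d²=2 ≤ ρ²=23; F_rep = 19·(-1,1)/2² = (-4.7500,4.7500)
o4: d²=125 > ρ²=23 → inactive
F = F_att + ΣF_rep = (-3.5000,2.2500)
p' = p + 1/4·F = (-0.8750,0.5625)

Fx=-3.5000 Fy=2.2500 x'=-0.8750 y'=0.5625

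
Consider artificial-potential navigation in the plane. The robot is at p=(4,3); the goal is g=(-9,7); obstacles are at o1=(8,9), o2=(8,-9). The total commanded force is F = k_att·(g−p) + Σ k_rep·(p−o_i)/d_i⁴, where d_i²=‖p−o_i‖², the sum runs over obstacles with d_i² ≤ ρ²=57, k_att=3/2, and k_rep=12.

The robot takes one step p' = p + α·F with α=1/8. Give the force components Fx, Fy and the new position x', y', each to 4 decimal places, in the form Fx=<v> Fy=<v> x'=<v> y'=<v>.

F_att = 3/2·(g−p) = 3/2·(-13,4) = (-19.5000,6.0000)
o1: d²=52 ≤ ρ²=57; F_rep = 12·(-4,-6)/52² = (-0.0178,-0.0266)
o2: d²=160 > ρ²=57 → inactive
F = F_att + ΣF_rep = (-19.5178,5.9734)
p' = p + 1/8·F = (1.5603,3.7467)

Fx=-19.5178 Fy=5.9734 x'=1.5603 y'=3.7467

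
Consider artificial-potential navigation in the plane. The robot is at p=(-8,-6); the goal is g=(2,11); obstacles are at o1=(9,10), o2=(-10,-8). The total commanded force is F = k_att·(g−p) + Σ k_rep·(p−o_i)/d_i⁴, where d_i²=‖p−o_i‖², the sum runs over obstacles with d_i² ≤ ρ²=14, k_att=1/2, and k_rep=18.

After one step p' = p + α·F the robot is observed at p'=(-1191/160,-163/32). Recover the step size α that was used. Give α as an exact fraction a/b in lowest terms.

F_att = 1/2·(g−p) = 1/2·(10,17) = (5.0000,8.5000)
o1: d²=545 > ρ²=14 → inactive
o2: d²=8 ≤ ρ²=14; F_rep = 18·(2,2)/8² = (0.5625,0.5625)
F = F_att + ΣF_rep = (5.5625,9.0625)
Δp = p'−p = (0.5563,0.9062); α = Δx/Fx = (89/160) / (89/16) = 1/10
check: Δy/Fy = (29/32) / (145/16) = 1/10 ✓

α = 1/10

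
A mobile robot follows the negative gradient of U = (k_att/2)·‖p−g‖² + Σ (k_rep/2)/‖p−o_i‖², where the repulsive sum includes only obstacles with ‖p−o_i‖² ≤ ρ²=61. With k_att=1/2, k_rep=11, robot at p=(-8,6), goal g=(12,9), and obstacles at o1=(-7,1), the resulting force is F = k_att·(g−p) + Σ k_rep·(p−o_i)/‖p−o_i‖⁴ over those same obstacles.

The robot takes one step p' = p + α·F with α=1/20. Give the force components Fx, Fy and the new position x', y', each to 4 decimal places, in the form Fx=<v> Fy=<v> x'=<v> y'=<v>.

F_att = 1/2·(g−p) = 1/2·(20,3) = (10.0000,1.5000)
o1: d²=26 ≤ ρ²=61; F_rep = 11·(-1,5)/26² = (-0.0163,0.0814)
F = F_att + ΣF_rep = (9.9837,1.5814)
p' = p + 1/20·F = (-7.5008,6.0791)

Fx=9.9837 Fy=1.5814 x'=-7.5008 y'=6.0791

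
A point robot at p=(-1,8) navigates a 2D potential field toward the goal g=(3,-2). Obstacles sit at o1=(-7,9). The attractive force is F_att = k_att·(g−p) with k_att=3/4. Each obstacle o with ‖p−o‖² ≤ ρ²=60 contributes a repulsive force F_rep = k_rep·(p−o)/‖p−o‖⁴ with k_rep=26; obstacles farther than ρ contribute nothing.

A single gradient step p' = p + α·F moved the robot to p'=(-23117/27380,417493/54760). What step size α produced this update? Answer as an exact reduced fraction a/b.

F_att = 3/4·(g−p) = 3/4·(4,-10) = (3.0000,-7.5000)
o1: d²=37 ≤ ρ²=60; F_rep = 26·(6,-1)/37² = (0.1140,-0.0190)
F = F_att + ΣF_rep = (3.1140,-7.5190)
Δp = p'−p = (0.1557,-0.3759); α = Δx/Fx = (4263/27380) / (4263/1369) = 1/20
check: Δy/Fy = (-20587/54760) / (-20587/2738) = 1/20 ✓

α = 1/20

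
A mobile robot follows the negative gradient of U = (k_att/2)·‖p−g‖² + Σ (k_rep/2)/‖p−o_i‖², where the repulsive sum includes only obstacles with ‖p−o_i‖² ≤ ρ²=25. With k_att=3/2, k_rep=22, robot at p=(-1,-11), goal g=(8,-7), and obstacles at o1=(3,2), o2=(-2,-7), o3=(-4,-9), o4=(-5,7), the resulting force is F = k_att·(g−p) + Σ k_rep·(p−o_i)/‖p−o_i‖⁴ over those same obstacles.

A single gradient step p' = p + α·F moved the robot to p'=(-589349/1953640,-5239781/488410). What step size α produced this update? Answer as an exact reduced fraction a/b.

α = 1/20

F_att = 3/2·(g−p) = 3/2·(9,4) = (13.5000,6.0000)
o1: d²=185 > ρ²=25 → inactive
o2: d²=17 ≤ ρ²=25; F_rep = 22·(1,-4)/17² = (0.0761,-0.3045)
o3: d²=13 ≤ ρ²=25; F_rep = 22·(3,-2)/13² = (0.3905,-0.2604)
o4: d²=340 > ρ²=25 → inactive
F = F_att + ΣF_rep = (13.9667,5.4351)
Δp = p'−p = (0.6983,0.2718); α = Δx/Fx = (1364291/1953640) / (1364291/97682) = 1/20
check: Δy/Fy = (132729/488410) / (265458/48841) = 1/20 ✓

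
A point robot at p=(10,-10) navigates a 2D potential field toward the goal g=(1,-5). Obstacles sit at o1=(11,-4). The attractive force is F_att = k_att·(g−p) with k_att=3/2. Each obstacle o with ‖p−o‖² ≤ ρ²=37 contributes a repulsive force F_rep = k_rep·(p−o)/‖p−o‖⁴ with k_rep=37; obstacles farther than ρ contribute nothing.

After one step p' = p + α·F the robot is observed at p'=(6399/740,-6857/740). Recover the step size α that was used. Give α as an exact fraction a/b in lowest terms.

F_att = 3/2·(g−p) = 3/2·(-9,5) = (-13.5000,7.5000)
o1: d²=37 ≤ ρ²=37; F_rep = 37·(-1,-6)/37² = (-0.0270,-0.1622)
F = F_att + ΣF_rep = (-13.5270,7.3378)
Δp = p'−p = (-1.3527,0.7338); α = Δx/Fx = (-1001/740) / (-1001/74) = 1/10
check: Δy/Fy = (543/740) / (543/74) = 1/10 ✓

α = 1/10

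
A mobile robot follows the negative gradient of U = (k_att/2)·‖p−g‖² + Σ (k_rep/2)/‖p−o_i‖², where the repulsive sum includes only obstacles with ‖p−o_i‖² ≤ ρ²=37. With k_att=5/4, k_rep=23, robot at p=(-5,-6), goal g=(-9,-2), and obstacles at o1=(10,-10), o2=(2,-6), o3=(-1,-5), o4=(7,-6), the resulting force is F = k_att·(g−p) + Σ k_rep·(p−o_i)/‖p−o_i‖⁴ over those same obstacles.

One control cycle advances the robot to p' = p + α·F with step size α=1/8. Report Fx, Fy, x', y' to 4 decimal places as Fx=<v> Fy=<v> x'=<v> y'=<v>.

Fx=-5.3183 Fy=4.9204 x'=-5.6648 y'=-5.3849

F_att = 5/4·(g−p) = 5/4·(-4,4) = (-5.0000,5.0000)
o1: d²=241 > ρ²=37 → inactive
o2: d²=49 > ρ²=37 → inactive
o3: d²=17 ≤ ρ²=37; F_rep = 23·(-4,-1)/17² = (-0.3183,-0.0796)
o4: d²=144 > ρ²=37 → inactive
F = F_att + ΣF_rep = (-5.3183,4.9204)
p' = p + 1/8·F = (-5.6648,-5.3849)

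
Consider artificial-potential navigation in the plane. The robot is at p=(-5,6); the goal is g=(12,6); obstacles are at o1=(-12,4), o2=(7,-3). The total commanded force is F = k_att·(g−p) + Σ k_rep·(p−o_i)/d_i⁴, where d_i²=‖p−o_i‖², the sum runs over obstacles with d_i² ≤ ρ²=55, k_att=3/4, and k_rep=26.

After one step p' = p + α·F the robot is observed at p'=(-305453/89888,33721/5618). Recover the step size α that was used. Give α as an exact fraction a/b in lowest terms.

F_att = 3/4·(g−p) = 3/4·(17,0) = (12.7500,0.0000)
o1: d²=53 ≤ ρ²=55; F_rep = 26·(7,2)/53² = (0.0648,0.0185)
o2: d²=225 > ρ²=55 → inactive
F = F_att + ΣF_rep = (12.8148,0.0185)
Δp = p'−p = (1.6018,0.0023); α = Δx/Fx = (143987/89888) / (143987/11236) = 1/8
check: Δy/Fy = (13/5618) / (52/2809) = 1/8 ✓

α = 1/8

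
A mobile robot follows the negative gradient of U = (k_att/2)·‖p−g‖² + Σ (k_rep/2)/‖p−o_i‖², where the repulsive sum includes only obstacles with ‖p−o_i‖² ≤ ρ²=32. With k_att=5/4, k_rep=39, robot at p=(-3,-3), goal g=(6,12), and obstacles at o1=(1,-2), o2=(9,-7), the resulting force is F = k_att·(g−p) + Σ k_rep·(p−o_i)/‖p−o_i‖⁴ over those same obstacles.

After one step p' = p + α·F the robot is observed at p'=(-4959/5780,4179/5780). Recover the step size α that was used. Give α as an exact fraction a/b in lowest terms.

α = 1/5

F_att = 5/4·(g−p) = 5/4·(9,15) = (11.2500,18.7500)
o1: d²=17 ≤ ρ²=32; F_rep = 39·(-4,-1)/17² = (-0.5398,-0.1349)
o2: d²=160 > ρ²=32 → inactive
F = F_att + ΣF_rep = (10.7102,18.6151)
Δp = p'−p = (2.1420,3.7230); α = Δx/Fx = (12381/5780) / (12381/1156) = 1/5
check: Δy/Fy = (21519/5780) / (21519/1156) = 1/5 ✓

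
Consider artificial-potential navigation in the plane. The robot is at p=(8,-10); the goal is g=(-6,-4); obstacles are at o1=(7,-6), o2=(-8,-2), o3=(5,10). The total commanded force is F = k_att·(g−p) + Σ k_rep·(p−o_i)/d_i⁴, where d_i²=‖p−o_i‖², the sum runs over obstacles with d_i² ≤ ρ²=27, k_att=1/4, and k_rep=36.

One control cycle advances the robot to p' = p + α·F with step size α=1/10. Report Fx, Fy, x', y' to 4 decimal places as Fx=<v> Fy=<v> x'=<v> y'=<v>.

Fx=-3.3754 Fy=1.0017 x'=7.6625 y'=-9.8998

F_att = 1/4·(g−p) = 1/4·(-14,6) = (-3.5000,1.5000)
o1: d²=17 ≤ ρ²=27; F_rep = 36·(1,-4)/17² = (0.1246,-0.4983)
o2: d²=320 > ρ²=27 → inactive
o3: d²=409 > ρ²=27 → inactive
F = F_att + ΣF_rep = (-3.3754,1.0017)
p' = p + 1/10·F = (7.6625,-9.8998)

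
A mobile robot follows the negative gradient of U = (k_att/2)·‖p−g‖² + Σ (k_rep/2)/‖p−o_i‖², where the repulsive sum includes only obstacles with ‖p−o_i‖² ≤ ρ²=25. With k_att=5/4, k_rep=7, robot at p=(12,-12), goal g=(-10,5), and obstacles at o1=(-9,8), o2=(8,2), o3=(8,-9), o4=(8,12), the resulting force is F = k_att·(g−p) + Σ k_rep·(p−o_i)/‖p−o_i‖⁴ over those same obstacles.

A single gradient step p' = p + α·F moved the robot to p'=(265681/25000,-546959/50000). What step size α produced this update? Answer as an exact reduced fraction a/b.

F_att = 5/4·(g−p) = 5/4·(-22,17) = (-27.5000,21.2500)
o1: d²=841 > ρ²=25 → inactive
o2: d²=212 > ρ²=25 → inactive
o3: d²=25 ≤ ρ²=25; F_rep = 7·(4,-3)/25² = (0.0448,-0.0336)
o4: d²=592 > ρ²=25 → inactive
F = F_att + ΣF_rep = (-27.4552,21.2164)
Δp = p'−p = (-1.3728,1.0608); α = Δx/Fx = (-34319/25000) / (-34319/1250) = 1/20
check: Δy/Fy = (53041/50000) / (53041/2500) = 1/20 ✓

α = 1/20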